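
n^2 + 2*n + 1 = (n + 1)^2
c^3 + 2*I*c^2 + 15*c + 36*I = (c - 4*I)*(c + 3*I)^2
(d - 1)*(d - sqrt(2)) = d^2 - sqrt(2)*d - d + sqrt(2)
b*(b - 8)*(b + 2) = b^3 - 6*b^2 - 16*b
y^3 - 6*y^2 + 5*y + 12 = (y - 4)*(y - 3)*(y + 1)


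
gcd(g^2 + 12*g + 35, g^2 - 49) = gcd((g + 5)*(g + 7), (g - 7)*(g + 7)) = g + 7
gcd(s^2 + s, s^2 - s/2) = s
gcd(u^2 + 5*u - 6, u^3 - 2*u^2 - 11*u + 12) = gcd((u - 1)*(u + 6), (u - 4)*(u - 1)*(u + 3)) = u - 1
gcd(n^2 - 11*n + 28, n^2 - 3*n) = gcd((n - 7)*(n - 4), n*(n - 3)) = 1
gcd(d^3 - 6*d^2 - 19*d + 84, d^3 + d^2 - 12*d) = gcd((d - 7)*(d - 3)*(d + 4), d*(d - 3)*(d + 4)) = d^2 + d - 12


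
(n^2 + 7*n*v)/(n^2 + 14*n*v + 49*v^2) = n/(n + 7*v)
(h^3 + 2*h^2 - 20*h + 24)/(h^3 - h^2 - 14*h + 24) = (h^2 + 4*h - 12)/(h^2 + h - 12)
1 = 1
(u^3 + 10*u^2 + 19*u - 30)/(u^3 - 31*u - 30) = (u^2 + 5*u - 6)/(u^2 - 5*u - 6)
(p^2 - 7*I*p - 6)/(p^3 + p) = (p - 6*I)/(p*(p + I))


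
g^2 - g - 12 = (g - 4)*(g + 3)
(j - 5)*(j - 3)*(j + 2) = j^3 - 6*j^2 - j + 30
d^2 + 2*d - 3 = (d - 1)*(d + 3)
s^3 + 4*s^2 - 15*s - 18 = (s - 3)*(s + 1)*(s + 6)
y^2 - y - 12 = (y - 4)*(y + 3)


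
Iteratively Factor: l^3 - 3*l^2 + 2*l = (l - 2)*(l^2 - l) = l*(l - 2)*(l - 1)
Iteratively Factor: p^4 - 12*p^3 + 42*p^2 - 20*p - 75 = (p - 5)*(p^3 - 7*p^2 + 7*p + 15) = (p - 5)*(p + 1)*(p^2 - 8*p + 15) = (p - 5)*(p - 3)*(p + 1)*(p - 5)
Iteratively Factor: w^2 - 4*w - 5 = (w + 1)*(w - 5)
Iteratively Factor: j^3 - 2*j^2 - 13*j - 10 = (j + 1)*(j^2 - 3*j - 10) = (j + 1)*(j + 2)*(j - 5)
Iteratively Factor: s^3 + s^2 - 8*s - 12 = (s - 3)*(s^2 + 4*s + 4) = (s - 3)*(s + 2)*(s + 2)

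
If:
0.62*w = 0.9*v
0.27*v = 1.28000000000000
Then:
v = 4.74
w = 6.88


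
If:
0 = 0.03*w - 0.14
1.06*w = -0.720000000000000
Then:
No Solution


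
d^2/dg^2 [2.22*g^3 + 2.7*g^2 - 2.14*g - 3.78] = 13.32*g + 5.4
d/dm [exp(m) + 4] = exp(m)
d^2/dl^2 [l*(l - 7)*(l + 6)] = 6*l - 2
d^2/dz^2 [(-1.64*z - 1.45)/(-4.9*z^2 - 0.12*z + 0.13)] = ((1.64*z + 1.45)*(9.8*z + 0.12)*(19.6*z + 0.24) - (48.216*z + 14.6036)*(4.9*z^2 + 0.12*z - 0.13))/(4.9*z^2 + 0.12*z - 0.13)^3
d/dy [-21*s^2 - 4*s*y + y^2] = -4*s + 2*y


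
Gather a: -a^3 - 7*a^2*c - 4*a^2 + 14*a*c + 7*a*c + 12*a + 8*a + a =-a^3 + a^2*(-7*c - 4) + a*(21*c + 21)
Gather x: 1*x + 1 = x + 1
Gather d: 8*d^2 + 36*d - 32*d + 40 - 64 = 8*d^2 + 4*d - 24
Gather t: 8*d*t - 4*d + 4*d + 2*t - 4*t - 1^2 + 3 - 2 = t*(8*d - 2)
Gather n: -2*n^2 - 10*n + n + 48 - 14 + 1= -2*n^2 - 9*n + 35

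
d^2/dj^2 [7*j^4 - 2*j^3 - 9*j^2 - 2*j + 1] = 84*j^2 - 12*j - 18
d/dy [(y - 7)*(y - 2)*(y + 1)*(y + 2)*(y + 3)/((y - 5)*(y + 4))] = (3*y^6 - 10*y^5 - 120*y^4 + 298*y^3 + 1649*y^2 + 192*y - 1916)/(y^4 - 2*y^3 - 39*y^2 + 40*y + 400)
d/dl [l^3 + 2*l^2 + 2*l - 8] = 3*l^2 + 4*l + 2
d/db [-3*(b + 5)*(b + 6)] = -6*b - 33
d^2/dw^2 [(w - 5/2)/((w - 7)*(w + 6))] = (2*w^3 - 15*w^2 + 267*w - 299)/(w^6 - 3*w^5 - 123*w^4 + 251*w^3 + 5166*w^2 - 5292*w - 74088)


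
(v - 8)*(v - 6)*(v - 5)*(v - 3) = v^4 - 22*v^3 + 175*v^2 - 594*v + 720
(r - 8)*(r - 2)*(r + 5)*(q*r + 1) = q*r^4 - 5*q*r^3 - 34*q*r^2 + 80*q*r + r^3 - 5*r^2 - 34*r + 80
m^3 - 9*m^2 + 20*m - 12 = (m - 6)*(m - 2)*(m - 1)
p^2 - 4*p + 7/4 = (p - 7/2)*(p - 1/2)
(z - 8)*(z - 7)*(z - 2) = z^3 - 17*z^2 + 86*z - 112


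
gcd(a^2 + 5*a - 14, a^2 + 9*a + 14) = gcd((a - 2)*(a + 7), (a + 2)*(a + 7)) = a + 7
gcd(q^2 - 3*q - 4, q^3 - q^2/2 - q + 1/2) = q + 1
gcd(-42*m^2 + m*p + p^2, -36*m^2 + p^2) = -6*m + p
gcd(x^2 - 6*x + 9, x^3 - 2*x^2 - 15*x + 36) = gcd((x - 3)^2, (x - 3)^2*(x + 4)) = x^2 - 6*x + 9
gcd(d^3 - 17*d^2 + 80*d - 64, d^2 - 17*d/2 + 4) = d - 8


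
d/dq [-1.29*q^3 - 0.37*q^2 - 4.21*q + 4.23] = -3.87*q^2 - 0.74*q - 4.21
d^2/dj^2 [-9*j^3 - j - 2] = -54*j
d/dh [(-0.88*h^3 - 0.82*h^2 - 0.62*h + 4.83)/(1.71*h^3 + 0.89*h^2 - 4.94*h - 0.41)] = (0.619*h^4 + 10.8148*h^3 - 19.0929*h^2 - 7.925*h + 24.1144)/(2.9241*h^6 + 3.0438*h^5 - 16.1027*h^4 - 10.1954*h^3 + 23.6738*h^2 + 4.0508*h + 0.1681)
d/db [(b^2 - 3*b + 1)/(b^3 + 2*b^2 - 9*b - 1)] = (-b^4 + 6*b^3 - 6*b^2 - 6*b + 12)/(b^6 + 4*b^5 - 14*b^4 - 38*b^3 + 77*b^2 + 18*b + 1)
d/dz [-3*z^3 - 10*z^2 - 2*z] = -9*z^2 - 20*z - 2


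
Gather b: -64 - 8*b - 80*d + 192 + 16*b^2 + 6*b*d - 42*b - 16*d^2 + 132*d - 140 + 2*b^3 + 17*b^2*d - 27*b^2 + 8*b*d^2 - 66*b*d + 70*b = 2*b^3 + b^2*(17*d - 11) + b*(8*d^2 - 60*d + 20) - 16*d^2 + 52*d - 12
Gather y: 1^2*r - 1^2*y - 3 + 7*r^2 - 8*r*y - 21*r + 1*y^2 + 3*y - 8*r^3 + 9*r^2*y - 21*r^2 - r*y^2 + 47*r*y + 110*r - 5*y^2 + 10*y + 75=-8*r^3 - 14*r^2 + 90*r + y^2*(-r - 4) + y*(9*r^2 + 39*r + 12) + 72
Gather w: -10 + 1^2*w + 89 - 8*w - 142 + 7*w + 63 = 0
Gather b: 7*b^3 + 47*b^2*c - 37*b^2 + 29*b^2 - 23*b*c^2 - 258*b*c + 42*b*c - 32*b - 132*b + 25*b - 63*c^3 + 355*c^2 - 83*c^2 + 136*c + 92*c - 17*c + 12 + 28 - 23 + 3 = 7*b^3 + b^2*(47*c - 8) + b*(-23*c^2 - 216*c - 139) - 63*c^3 + 272*c^2 + 211*c + 20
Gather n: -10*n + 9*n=-n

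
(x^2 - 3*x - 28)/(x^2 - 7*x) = (x + 4)/x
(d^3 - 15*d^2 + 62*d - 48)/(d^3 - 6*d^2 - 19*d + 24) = (d - 6)/(d + 3)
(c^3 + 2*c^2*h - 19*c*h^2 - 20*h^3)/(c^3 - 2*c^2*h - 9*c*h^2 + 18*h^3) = (c^3 + 2*c^2*h - 19*c*h^2 - 20*h^3)/(c^3 - 2*c^2*h - 9*c*h^2 + 18*h^3)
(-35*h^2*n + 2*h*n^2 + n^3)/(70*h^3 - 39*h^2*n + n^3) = -n/(2*h - n)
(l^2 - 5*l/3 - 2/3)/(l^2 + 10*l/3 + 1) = (l - 2)/(l + 3)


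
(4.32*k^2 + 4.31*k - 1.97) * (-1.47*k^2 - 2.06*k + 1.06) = -6.3504*k^4 - 15.2349*k^3 - 1.4035*k^2 + 8.6268*k - 2.0882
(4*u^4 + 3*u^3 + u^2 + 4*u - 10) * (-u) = -4*u^5 - 3*u^4 - u^3 - 4*u^2 + 10*u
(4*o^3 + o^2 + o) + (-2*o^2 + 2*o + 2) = 4*o^3 - o^2 + 3*o + 2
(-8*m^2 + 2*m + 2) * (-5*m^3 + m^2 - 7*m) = 40*m^5 - 18*m^4 + 48*m^3 - 12*m^2 - 14*m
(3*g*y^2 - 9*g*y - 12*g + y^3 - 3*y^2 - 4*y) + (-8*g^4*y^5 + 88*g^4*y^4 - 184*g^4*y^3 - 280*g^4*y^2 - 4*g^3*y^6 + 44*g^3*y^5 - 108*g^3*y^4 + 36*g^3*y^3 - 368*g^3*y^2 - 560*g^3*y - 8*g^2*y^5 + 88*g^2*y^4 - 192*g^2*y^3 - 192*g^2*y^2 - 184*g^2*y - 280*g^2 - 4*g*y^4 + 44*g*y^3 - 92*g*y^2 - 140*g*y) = -8*g^4*y^5 + 88*g^4*y^4 - 184*g^4*y^3 - 280*g^4*y^2 - 4*g^3*y^6 + 44*g^3*y^5 - 108*g^3*y^4 + 36*g^3*y^3 - 368*g^3*y^2 - 560*g^3*y - 8*g^2*y^5 + 88*g^2*y^4 - 192*g^2*y^3 - 192*g^2*y^2 - 184*g^2*y - 280*g^2 - 4*g*y^4 + 44*g*y^3 - 89*g*y^2 - 149*g*y - 12*g + y^3 - 3*y^2 - 4*y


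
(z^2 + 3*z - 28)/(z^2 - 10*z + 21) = (z^2 + 3*z - 28)/(z^2 - 10*z + 21)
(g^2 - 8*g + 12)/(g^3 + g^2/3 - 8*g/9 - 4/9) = 9*(g^2 - 8*g + 12)/(9*g^3 + 3*g^2 - 8*g - 4)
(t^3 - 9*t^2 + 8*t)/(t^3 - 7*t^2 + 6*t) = (t - 8)/(t - 6)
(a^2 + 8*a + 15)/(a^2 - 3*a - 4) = (a^2 + 8*a + 15)/(a^2 - 3*a - 4)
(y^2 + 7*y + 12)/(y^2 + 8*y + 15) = (y + 4)/(y + 5)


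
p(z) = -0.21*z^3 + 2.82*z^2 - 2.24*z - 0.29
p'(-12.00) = -160.64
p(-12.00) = 795.55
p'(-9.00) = -104.03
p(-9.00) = 401.38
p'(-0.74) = -6.76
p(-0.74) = 3.00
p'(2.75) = 8.51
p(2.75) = 10.51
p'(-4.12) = -36.17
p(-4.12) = 71.49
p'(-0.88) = -7.69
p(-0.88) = 4.01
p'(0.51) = 0.47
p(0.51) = -0.73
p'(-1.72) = -13.80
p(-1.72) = 12.97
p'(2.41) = 7.69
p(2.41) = 7.75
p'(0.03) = -2.07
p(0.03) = -0.35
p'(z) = -0.63*z^2 + 5.64*z - 2.24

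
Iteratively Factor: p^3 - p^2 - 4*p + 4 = (p + 2)*(p^2 - 3*p + 2) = (p - 1)*(p + 2)*(p - 2)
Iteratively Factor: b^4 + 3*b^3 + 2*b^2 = (b + 2)*(b^3 + b^2) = b*(b + 2)*(b^2 + b) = b*(b + 1)*(b + 2)*(b)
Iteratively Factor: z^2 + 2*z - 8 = (z - 2)*(z + 4)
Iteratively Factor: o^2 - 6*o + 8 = (o - 4)*(o - 2)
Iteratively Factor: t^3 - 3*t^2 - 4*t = (t - 4)*(t^2 + t) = t*(t - 4)*(t + 1)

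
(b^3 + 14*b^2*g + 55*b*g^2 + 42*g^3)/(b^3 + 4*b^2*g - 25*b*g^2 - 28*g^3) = (b + 6*g)/(b - 4*g)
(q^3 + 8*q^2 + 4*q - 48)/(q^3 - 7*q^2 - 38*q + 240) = (q^2 + 2*q - 8)/(q^2 - 13*q + 40)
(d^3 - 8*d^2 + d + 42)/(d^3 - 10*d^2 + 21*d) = (d + 2)/d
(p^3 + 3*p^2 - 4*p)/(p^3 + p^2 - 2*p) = (p + 4)/(p + 2)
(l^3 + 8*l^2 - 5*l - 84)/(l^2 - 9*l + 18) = (l^2 + 11*l + 28)/(l - 6)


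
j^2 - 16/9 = (j - 4/3)*(j + 4/3)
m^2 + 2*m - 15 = (m - 3)*(m + 5)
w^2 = w^2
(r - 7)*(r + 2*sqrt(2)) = r^2 - 7*r + 2*sqrt(2)*r - 14*sqrt(2)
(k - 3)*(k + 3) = k^2 - 9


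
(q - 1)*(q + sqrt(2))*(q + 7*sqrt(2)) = q^3 - q^2 + 8*sqrt(2)*q^2 - 8*sqrt(2)*q + 14*q - 14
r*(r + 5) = r^2 + 5*r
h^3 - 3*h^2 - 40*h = h*(h - 8)*(h + 5)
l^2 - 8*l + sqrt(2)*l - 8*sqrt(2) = (l - 8)*(l + sqrt(2))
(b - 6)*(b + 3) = b^2 - 3*b - 18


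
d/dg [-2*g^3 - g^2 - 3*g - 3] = -6*g^2 - 2*g - 3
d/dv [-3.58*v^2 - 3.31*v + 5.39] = -7.16*v - 3.31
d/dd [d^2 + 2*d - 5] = 2*d + 2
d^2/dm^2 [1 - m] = 0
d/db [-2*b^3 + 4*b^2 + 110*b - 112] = -6*b^2 + 8*b + 110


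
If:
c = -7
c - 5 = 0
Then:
No Solution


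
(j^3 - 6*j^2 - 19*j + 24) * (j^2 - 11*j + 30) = j^5 - 17*j^4 + 77*j^3 + 53*j^2 - 834*j + 720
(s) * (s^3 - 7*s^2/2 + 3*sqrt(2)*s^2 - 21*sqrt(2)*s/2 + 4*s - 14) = s^4 - 7*s^3/2 + 3*sqrt(2)*s^3 - 21*sqrt(2)*s^2/2 + 4*s^2 - 14*s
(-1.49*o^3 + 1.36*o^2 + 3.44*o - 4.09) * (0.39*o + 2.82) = -0.5811*o^4 - 3.6714*o^3 + 5.1768*o^2 + 8.1057*o - 11.5338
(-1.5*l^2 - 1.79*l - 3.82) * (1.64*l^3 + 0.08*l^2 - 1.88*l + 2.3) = -2.46*l^5 - 3.0556*l^4 - 3.588*l^3 - 0.3904*l^2 + 3.0646*l - 8.786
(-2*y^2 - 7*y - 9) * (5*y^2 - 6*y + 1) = -10*y^4 - 23*y^3 - 5*y^2 + 47*y - 9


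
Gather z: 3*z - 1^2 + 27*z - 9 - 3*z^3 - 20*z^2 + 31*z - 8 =-3*z^3 - 20*z^2 + 61*z - 18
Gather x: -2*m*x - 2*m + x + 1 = -2*m + x*(1 - 2*m) + 1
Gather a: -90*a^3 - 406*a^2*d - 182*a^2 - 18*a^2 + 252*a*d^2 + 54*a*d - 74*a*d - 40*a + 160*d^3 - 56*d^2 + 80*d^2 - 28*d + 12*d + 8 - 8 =-90*a^3 + a^2*(-406*d - 200) + a*(252*d^2 - 20*d - 40) + 160*d^3 + 24*d^2 - 16*d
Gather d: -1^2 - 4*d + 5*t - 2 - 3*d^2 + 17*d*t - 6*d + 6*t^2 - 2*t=-3*d^2 + d*(17*t - 10) + 6*t^2 + 3*t - 3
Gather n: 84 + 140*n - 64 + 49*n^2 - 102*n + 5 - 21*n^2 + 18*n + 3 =28*n^2 + 56*n + 28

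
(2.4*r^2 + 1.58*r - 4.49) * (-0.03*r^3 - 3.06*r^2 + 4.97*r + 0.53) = -0.072*r^5 - 7.3914*r^4 + 7.2279*r^3 + 22.864*r^2 - 21.4779*r - 2.3797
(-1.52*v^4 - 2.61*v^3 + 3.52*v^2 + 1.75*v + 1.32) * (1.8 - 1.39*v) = 2.1128*v^5 + 0.891899999999999*v^4 - 9.5908*v^3 + 3.9035*v^2 + 1.3152*v + 2.376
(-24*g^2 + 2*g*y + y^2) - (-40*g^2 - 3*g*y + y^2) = 16*g^2 + 5*g*y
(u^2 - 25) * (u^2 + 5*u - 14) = u^4 + 5*u^3 - 39*u^2 - 125*u + 350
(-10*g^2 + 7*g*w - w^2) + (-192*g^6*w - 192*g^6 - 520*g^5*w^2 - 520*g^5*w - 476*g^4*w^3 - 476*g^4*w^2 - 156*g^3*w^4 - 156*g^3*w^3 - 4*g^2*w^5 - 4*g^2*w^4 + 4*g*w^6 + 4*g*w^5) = -192*g^6*w - 192*g^6 - 520*g^5*w^2 - 520*g^5*w - 476*g^4*w^3 - 476*g^4*w^2 - 156*g^3*w^4 - 156*g^3*w^3 - 4*g^2*w^5 - 4*g^2*w^4 - 10*g^2 + 4*g*w^6 + 4*g*w^5 + 7*g*w - w^2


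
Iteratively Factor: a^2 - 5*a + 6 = (a - 3)*(a - 2)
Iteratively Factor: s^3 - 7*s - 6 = (s + 1)*(s^2 - s - 6) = (s - 3)*(s + 1)*(s + 2)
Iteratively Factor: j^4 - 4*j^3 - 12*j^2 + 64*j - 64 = (j + 4)*(j^3 - 8*j^2 + 20*j - 16) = (j - 4)*(j + 4)*(j^2 - 4*j + 4) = (j - 4)*(j - 2)*(j + 4)*(j - 2)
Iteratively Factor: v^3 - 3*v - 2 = (v + 1)*(v^2 - v - 2) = (v + 1)^2*(v - 2)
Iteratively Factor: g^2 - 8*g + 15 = (g - 3)*(g - 5)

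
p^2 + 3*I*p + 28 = (p - 4*I)*(p + 7*I)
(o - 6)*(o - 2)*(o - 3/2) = o^3 - 19*o^2/2 + 24*o - 18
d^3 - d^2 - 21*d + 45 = (d - 3)^2*(d + 5)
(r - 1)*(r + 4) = r^2 + 3*r - 4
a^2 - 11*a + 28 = (a - 7)*(a - 4)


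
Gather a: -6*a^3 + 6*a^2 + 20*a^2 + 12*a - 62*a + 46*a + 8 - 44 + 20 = -6*a^3 + 26*a^2 - 4*a - 16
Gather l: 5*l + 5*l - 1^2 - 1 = 10*l - 2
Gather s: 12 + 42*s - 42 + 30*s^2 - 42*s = 30*s^2 - 30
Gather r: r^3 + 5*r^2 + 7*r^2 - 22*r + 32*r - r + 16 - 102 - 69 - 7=r^3 + 12*r^2 + 9*r - 162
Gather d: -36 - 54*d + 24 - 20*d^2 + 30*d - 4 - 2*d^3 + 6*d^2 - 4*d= -2*d^3 - 14*d^2 - 28*d - 16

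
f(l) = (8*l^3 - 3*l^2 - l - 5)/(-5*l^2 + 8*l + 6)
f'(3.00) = 4.56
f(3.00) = -12.07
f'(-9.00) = -1.56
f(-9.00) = 12.89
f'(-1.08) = 0.63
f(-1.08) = 2.07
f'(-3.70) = -1.42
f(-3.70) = 4.86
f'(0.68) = 0.72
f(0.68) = -0.50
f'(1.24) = 3.74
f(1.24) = 0.53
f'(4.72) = -0.92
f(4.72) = -11.31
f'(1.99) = 155.75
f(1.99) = 20.84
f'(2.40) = 71.94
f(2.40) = -23.86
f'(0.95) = 1.61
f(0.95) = -0.20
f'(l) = (10*l - 8)*(8*l^3 - 3*l^2 - l - 5)/(-5*l^2 + 8*l + 6)^2 + (24*l^2 - 6*l - 1)/(-5*l^2 + 8*l + 6) = (-40*l^4 + 128*l^3 + 115*l^2 - 86*l + 34)/(25*l^4 - 80*l^3 + 4*l^2 + 96*l + 36)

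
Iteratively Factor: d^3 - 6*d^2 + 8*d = (d)*(d^2 - 6*d + 8) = d*(d - 2)*(d - 4)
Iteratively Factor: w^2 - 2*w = (w - 2)*(w)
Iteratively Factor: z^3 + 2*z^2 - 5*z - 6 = (z - 2)*(z^2 + 4*z + 3) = (z - 2)*(z + 1)*(z + 3)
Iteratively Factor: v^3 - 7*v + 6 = (v - 1)*(v^2 + v - 6) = (v - 2)*(v - 1)*(v + 3)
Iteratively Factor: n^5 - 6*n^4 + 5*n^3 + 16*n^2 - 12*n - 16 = (n - 2)*(n^4 - 4*n^3 - 3*n^2 + 10*n + 8) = (n - 2)^2*(n^3 - 2*n^2 - 7*n - 4) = (n - 2)^2*(n + 1)*(n^2 - 3*n - 4) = (n - 4)*(n - 2)^2*(n + 1)*(n + 1)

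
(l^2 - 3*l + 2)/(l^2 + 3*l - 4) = (l - 2)/(l + 4)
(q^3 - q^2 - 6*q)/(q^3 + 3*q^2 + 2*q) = (q - 3)/(q + 1)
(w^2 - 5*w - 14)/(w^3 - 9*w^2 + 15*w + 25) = (w^2 - 5*w - 14)/(w^3 - 9*w^2 + 15*w + 25)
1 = 1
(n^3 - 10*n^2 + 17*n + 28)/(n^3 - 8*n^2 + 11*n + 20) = (n - 7)/(n - 5)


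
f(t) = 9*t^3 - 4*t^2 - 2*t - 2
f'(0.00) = -2.00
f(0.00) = -2.00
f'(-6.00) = 1018.00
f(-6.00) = -2078.00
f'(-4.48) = 575.74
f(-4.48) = -882.56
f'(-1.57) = 77.11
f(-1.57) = -43.55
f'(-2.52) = 189.62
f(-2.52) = -166.39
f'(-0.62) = 13.34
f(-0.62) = -4.44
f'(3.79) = 355.51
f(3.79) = 422.92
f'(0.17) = -2.58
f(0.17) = -2.41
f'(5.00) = 633.00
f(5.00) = 1013.00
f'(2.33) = 125.94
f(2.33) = 85.47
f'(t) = 27*t^2 - 8*t - 2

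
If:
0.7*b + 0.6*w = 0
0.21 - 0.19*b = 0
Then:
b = 1.11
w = -1.29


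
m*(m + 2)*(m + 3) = m^3 + 5*m^2 + 6*m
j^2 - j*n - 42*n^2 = (j - 7*n)*(j + 6*n)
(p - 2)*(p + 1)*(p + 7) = p^3 + 6*p^2 - 9*p - 14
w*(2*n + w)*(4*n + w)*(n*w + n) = 8*n^3*w^2 + 8*n^3*w + 6*n^2*w^3 + 6*n^2*w^2 + n*w^4 + n*w^3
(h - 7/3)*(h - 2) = h^2 - 13*h/3 + 14/3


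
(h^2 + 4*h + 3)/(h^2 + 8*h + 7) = (h + 3)/(h + 7)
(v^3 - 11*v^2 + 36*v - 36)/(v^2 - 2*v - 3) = (v^2 - 8*v + 12)/(v + 1)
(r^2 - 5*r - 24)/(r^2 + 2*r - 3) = (r - 8)/(r - 1)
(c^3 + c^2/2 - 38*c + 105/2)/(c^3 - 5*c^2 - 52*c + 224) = (2*c^2 - 13*c + 15)/(2*(c^2 - 12*c + 32))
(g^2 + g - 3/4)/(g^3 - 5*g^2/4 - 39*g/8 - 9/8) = 2*(2*g - 1)/(4*g^2 - 11*g - 3)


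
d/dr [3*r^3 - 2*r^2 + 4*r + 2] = 9*r^2 - 4*r + 4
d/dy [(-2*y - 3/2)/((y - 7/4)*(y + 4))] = 2*(16*y^2 + 24*y + 139)/(16*y^4 + 72*y^3 - 143*y^2 - 504*y + 784)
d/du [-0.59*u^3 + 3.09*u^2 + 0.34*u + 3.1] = -1.77*u^2 + 6.18*u + 0.34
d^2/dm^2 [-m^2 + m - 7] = -2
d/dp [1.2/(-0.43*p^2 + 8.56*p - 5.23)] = (1.032*p - 10.272)/(0.43*p^2 - 8.56*p + 5.23)^2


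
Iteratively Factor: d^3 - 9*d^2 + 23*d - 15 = (d - 5)*(d^2 - 4*d + 3) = (d - 5)*(d - 3)*(d - 1)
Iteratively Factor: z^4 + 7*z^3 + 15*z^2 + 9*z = (z + 1)*(z^3 + 6*z^2 + 9*z) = (z + 1)*(z + 3)*(z^2 + 3*z) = (z + 1)*(z + 3)^2*(z)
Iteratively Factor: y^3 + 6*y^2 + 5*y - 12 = (y + 4)*(y^2 + 2*y - 3) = (y + 3)*(y + 4)*(y - 1)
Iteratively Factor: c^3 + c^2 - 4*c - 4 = (c - 2)*(c^2 + 3*c + 2) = (c - 2)*(c + 2)*(c + 1)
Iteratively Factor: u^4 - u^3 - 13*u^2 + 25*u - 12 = (u - 3)*(u^3 + 2*u^2 - 7*u + 4) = (u - 3)*(u - 1)*(u^2 + 3*u - 4) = (u - 3)*(u - 1)*(u + 4)*(u - 1)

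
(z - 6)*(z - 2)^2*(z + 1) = z^4 - 9*z^3 + 18*z^2 + 4*z - 24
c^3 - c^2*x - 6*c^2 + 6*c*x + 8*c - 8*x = (c - 4)*(c - 2)*(c - x)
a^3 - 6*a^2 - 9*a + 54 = (a - 6)*(a - 3)*(a + 3)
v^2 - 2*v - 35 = (v - 7)*(v + 5)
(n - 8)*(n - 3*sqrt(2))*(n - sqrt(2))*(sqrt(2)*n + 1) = sqrt(2)*n^4 - 8*sqrt(2)*n^3 - 7*n^3 + 2*sqrt(2)*n^2 + 56*n^2 - 16*sqrt(2)*n + 6*n - 48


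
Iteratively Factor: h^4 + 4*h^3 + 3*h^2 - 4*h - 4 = (h - 1)*(h^3 + 5*h^2 + 8*h + 4) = (h - 1)*(h + 1)*(h^2 + 4*h + 4) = (h - 1)*(h + 1)*(h + 2)*(h + 2)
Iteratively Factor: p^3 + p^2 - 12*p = (p - 3)*(p^2 + 4*p) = p*(p - 3)*(p + 4)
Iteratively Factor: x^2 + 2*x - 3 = (x + 3)*(x - 1)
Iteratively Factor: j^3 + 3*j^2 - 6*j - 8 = (j + 4)*(j^2 - j - 2) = (j + 1)*(j + 4)*(j - 2)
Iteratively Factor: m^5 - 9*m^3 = (m)*(m^4 - 9*m^2) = m*(m - 3)*(m^3 + 3*m^2) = m^2*(m - 3)*(m^2 + 3*m) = m^3*(m - 3)*(m + 3)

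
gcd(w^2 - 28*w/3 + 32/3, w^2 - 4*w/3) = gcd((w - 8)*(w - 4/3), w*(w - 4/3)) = w - 4/3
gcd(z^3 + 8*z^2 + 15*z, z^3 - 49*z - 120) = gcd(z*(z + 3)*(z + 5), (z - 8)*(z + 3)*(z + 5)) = z^2 + 8*z + 15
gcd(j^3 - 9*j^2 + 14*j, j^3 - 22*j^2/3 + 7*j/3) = j^2 - 7*j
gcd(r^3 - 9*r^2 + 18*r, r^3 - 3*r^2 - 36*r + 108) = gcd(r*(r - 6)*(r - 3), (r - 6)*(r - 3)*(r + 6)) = r^2 - 9*r + 18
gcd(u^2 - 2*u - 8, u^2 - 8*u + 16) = u - 4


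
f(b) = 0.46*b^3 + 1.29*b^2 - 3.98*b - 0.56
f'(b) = 1.38*b^2 + 2.58*b - 3.98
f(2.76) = 7.95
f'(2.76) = 13.65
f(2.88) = 9.67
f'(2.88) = 14.90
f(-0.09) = -0.19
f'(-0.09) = -4.20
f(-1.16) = 5.07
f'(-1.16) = -5.12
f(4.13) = 37.41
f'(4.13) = 30.21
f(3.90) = 30.83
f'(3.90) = 27.07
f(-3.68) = 8.63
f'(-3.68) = 5.21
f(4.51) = 49.93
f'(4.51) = 35.73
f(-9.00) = -195.59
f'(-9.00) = 84.58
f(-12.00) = -561.92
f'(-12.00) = 163.78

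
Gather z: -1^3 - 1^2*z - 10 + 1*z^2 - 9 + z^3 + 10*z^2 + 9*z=z^3 + 11*z^2 + 8*z - 20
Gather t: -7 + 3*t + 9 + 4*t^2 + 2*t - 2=4*t^2 + 5*t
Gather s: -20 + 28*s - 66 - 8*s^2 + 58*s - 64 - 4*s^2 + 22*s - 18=-12*s^2 + 108*s - 168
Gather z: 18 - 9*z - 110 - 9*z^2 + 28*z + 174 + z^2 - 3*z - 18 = -8*z^2 + 16*z + 64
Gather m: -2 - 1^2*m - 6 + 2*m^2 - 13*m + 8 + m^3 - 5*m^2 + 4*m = m^3 - 3*m^2 - 10*m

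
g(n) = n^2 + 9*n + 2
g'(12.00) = 33.00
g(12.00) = 254.00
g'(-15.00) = -21.00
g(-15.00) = 92.00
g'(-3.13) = 2.74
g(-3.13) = -16.37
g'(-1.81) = 5.38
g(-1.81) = -11.01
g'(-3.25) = 2.50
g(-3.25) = -16.69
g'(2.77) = 14.54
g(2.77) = 34.60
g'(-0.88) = 7.24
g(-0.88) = -5.15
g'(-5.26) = -1.52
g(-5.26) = -17.67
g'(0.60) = 10.20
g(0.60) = 7.76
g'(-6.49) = -3.98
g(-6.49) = -14.29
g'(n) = 2*n + 9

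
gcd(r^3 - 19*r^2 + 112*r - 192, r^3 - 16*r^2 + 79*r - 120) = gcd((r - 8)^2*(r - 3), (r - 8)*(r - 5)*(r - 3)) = r^2 - 11*r + 24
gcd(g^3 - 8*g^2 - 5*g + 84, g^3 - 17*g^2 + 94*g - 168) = g^2 - 11*g + 28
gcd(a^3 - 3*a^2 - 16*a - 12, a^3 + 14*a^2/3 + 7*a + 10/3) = a^2 + 3*a + 2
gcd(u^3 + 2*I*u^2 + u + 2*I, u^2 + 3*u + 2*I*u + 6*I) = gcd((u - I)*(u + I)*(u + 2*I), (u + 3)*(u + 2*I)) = u + 2*I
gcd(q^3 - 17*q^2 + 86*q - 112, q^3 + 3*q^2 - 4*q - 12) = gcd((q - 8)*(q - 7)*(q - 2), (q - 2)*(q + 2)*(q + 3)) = q - 2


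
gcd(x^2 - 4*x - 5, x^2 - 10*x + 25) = x - 5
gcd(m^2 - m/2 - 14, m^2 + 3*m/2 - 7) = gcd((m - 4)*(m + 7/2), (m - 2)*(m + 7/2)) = m + 7/2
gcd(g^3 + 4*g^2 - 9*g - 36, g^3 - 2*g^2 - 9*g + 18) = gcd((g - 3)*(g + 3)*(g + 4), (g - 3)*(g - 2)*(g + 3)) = g^2 - 9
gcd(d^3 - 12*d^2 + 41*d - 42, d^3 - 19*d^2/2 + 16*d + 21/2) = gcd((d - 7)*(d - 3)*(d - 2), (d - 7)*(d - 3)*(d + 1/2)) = d^2 - 10*d + 21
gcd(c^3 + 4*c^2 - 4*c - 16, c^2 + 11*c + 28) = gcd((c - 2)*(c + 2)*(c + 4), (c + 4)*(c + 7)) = c + 4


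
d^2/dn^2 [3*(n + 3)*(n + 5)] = 6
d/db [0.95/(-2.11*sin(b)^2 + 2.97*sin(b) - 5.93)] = (4.009*sin(b) - 2.8215)*cos(b)/(2.11*sin(b)^2 - 2.97*sin(b) + 5.93)^2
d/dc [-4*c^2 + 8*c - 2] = 8 - 8*c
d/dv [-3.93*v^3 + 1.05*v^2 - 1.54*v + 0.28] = -11.79*v^2 + 2.1*v - 1.54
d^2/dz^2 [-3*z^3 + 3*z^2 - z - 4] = 6 - 18*z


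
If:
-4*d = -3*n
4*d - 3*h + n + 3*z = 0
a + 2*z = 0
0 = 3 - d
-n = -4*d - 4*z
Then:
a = 4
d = 3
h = 10/3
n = 4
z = -2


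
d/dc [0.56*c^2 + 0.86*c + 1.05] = 1.12*c + 0.86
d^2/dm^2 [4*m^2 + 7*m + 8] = 8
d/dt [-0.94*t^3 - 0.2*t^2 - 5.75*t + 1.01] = -2.82*t^2 - 0.4*t - 5.75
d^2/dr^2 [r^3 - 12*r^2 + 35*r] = 6*r - 24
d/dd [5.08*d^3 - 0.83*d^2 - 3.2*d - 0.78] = 15.24*d^2 - 1.66*d - 3.2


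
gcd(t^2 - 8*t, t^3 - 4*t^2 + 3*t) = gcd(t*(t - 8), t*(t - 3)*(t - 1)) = t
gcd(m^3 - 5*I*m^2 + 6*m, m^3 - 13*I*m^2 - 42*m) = m^2 - 6*I*m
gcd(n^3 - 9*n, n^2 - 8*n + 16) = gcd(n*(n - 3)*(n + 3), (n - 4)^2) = 1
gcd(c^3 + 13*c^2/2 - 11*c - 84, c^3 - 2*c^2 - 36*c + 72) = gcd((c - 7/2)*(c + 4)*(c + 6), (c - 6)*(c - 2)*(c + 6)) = c + 6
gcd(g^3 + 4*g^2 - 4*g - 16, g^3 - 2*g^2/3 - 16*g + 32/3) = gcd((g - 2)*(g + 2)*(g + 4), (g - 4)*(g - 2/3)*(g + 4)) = g + 4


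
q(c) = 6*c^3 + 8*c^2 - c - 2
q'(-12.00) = 2399.00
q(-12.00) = -9206.00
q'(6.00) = 743.00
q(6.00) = 1576.00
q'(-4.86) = 346.39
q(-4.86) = -496.93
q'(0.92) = 28.96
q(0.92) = 8.52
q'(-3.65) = 180.40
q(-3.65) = -183.53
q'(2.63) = 165.58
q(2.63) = 159.85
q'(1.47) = 61.42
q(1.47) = 32.88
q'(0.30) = 5.42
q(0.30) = -1.42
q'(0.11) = 0.98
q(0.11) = -2.01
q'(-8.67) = 1213.32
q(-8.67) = -3302.26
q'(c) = 18*c^2 + 16*c - 1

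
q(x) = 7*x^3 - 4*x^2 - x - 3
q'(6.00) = 707.00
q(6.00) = 1359.00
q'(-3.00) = 212.00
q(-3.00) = -225.00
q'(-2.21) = 119.25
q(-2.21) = -95.88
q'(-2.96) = 206.67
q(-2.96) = -216.63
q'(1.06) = 14.12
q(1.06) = -0.22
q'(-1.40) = 51.36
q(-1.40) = -28.65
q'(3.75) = 264.31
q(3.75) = 306.14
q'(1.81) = 53.32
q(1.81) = 23.59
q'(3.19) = 187.18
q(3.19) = 180.34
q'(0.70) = 3.69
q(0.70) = -3.26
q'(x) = 21*x^2 - 8*x - 1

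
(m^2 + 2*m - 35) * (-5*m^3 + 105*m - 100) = -5*m^5 - 10*m^4 + 280*m^3 + 110*m^2 - 3875*m + 3500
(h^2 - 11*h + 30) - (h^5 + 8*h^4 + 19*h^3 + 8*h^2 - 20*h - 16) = -h^5 - 8*h^4 - 19*h^3 - 7*h^2 + 9*h + 46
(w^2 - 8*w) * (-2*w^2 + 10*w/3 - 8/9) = -2*w^4 + 58*w^3/3 - 248*w^2/9 + 64*w/9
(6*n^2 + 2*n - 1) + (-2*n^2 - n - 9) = 4*n^2 + n - 10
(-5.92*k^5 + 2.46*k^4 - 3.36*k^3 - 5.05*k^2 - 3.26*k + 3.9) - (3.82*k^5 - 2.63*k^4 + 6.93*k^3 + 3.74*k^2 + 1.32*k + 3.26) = -9.74*k^5 + 5.09*k^4 - 10.29*k^3 - 8.79*k^2 - 4.58*k + 0.64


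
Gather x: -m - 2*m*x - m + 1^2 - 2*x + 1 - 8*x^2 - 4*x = -2*m - 8*x^2 + x*(-2*m - 6) + 2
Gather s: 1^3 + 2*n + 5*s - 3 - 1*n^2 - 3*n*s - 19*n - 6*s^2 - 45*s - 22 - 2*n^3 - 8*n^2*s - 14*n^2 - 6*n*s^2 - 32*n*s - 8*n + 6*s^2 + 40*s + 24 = -2*n^3 - 15*n^2 - 6*n*s^2 - 25*n + s*(-8*n^2 - 35*n)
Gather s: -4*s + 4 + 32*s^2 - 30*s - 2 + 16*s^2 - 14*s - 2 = 48*s^2 - 48*s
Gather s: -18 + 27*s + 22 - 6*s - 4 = 21*s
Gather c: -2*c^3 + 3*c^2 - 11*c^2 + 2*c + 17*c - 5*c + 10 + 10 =-2*c^3 - 8*c^2 + 14*c + 20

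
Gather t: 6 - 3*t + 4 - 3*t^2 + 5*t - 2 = -3*t^2 + 2*t + 8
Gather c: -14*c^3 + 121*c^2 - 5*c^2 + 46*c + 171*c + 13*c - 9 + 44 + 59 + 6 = -14*c^3 + 116*c^2 + 230*c + 100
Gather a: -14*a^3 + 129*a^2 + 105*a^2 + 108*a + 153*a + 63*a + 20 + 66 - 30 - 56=-14*a^3 + 234*a^2 + 324*a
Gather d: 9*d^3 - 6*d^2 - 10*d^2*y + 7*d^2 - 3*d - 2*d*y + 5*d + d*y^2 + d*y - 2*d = 9*d^3 + d^2*(1 - 10*y) + d*(y^2 - y)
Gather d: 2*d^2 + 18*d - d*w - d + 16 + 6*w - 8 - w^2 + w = 2*d^2 + d*(17 - w) - w^2 + 7*w + 8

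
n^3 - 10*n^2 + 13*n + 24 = (n - 8)*(n - 3)*(n + 1)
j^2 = j^2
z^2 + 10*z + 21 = (z + 3)*(z + 7)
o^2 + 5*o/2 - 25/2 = (o - 5/2)*(o + 5)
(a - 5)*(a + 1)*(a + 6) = a^3 + 2*a^2 - 29*a - 30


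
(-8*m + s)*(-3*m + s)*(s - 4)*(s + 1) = 24*m^2*s^2 - 72*m^2*s - 96*m^2 - 11*m*s^3 + 33*m*s^2 + 44*m*s + s^4 - 3*s^3 - 4*s^2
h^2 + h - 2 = (h - 1)*(h + 2)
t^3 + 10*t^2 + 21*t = t*(t + 3)*(t + 7)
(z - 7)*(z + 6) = z^2 - z - 42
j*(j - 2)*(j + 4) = j^3 + 2*j^2 - 8*j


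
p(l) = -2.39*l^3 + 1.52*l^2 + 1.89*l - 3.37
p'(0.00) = 1.89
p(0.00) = -3.37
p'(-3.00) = -71.76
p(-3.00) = 69.17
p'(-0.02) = 1.83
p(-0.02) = -3.41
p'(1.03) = -2.59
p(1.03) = -2.42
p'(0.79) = -0.18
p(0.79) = -2.11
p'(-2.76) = -61.12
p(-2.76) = 53.24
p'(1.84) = -16.79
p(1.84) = -9.63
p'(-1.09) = -9.94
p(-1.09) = -0.53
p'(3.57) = -78.64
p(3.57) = -85.99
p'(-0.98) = -7.98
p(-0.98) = -1.51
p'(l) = -7.17*l^2 + 3.04*l + 1.89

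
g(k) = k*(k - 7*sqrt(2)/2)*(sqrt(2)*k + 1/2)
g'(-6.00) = 228.26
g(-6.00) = -524.62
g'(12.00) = 452.47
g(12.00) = 1478.06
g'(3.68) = 7.14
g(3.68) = -26.65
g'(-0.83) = 11.24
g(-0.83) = -3.23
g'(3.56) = 5.01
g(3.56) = -27.38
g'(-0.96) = 13.92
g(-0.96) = -4.87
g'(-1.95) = 39.01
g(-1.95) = -30.38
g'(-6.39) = 253.83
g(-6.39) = -618.59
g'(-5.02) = 169.70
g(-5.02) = -330.29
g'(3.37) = 1.90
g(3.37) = -28.03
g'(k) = sqrt(2)*k*(k - 7*sqrt(2)/2) + k*(sqrt(2)*k + 1/2) + (k - 7*sqrt(2)/2)*(sqrt(2)*k + 1/2) = 3*sqrt(2)*k^2 - 13*k - 7*sqrt(2)/4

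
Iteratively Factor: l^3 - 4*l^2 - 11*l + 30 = (l + 3)*(l^2 - 7*l + 10) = (l - 5)*(l + 3)*(l - 2)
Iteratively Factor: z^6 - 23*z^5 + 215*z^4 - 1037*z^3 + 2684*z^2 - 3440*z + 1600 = (z - 1)*(z^5 - 22*z^4 + 193*z^3 - 844*z^2 + 1840*z - 1600) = (z - 5)*(z - 1)*(z^4 - 17*z^3 + 108*z^2 - 304*z + 320) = (z - 5)*(z - 4)*(z - 1)*(z^3 - 13*z^2 + 56*z - 80) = (z - 5)^2*(z - 4)*(z - 1)*(z^2 - 8*z + 16) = (z - 5)^2*(z - 4)^2*(z - 1)*(z - 4)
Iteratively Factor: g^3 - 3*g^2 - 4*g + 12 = (g - 2)*(g^2 - g - 6) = (g - 2)*(g + 2)*(g - 3)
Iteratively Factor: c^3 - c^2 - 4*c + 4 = (c + 2)*(c^2 - 3*c + 2) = (c - 1)*(c + 2)*(c - 2)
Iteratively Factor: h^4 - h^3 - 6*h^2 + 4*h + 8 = (h - 2)*(h^3 + h^2 - 4*h - 4) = (h - 2)*(h + 1)*(h^2 - 4) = (h - 2)*(h + 1)*(h + 2)*(h - 2)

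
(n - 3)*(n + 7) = n^2 + 4*n - 21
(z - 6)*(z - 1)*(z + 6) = z^3 - z^2 - 36*z + 36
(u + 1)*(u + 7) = u^2 + 8*u + 7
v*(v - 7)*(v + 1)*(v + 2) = v^4 - 4*v^3 - 19*v^2 - 14*v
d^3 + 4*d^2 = d^2*(d + 4)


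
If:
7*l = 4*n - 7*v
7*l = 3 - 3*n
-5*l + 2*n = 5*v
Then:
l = 3/7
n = 0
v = -3/7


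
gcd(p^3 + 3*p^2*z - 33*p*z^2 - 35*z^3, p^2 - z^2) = p + z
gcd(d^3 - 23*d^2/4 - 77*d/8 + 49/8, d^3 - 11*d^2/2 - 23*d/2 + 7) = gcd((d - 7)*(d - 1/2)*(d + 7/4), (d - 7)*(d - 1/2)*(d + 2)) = d^2 - 15*d/2 + 7/2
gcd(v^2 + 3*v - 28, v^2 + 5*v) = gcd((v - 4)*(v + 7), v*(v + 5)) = 1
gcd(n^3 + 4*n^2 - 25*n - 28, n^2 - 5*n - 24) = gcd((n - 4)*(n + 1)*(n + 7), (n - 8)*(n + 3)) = 1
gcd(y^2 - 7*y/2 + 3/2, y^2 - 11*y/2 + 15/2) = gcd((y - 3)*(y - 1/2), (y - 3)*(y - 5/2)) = y - 3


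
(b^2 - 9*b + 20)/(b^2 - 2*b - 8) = (b - 5)/(b + 2)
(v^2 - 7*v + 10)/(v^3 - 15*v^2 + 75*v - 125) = (v - 2)/(v^2 - 10*v + 25)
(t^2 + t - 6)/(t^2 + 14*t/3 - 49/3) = 3*(t^2 + t - 6)/(3*t^2 + 14*t - 49)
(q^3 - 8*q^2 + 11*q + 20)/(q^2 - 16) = (q^2 - 4*q - 5)/(q + 4)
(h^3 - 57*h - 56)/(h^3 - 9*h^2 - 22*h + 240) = (h^2 + 8*h + 7)/(h^2 - h - 30)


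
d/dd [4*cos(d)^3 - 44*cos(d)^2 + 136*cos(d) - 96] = 4*(-3*cos(d)^2 + 22*cos(d) - 34)*sin(d)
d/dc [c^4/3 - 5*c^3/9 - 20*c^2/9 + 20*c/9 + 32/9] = 4*c^3/3 - 5*c^2/3 - 40*c/9 + 20/9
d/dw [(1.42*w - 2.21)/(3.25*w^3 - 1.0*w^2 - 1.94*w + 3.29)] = (-9.23*w^3 + 22.9675*w^2 - 4.42*w + 0.3844)/(10.5625*w^6 - 6.5*w^5 - 11.61*w^4 + 25.265*w^3 - 2.8164*w^2 - 12.7652*w + 10.8241)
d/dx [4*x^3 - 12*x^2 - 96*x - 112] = 12*x^2 - 24*x - 96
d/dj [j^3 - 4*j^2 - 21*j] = 3*j^2 - 8*j - 21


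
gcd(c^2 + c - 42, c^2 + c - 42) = c^2 + c - 42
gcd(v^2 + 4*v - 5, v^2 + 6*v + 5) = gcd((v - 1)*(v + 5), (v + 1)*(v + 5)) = v + 5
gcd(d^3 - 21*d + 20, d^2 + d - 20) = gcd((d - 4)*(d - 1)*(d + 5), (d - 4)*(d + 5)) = d^2 + d - 20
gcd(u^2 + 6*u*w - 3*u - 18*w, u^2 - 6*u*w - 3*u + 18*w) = u - 3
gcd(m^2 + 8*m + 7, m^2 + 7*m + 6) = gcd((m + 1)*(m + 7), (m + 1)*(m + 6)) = m + 1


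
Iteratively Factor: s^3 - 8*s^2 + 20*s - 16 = (s - 4)*(s^2 - 4*s + 4) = (s - 4)*(s - 2)*(s - 2)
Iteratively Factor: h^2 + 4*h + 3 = (h + 1)*(h + 3)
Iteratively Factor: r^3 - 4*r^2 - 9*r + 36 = (r + 3)*(r^2 - 7*r + 12) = (r - 3)*(r + 3)*(r - 4)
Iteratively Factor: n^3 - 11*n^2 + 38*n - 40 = (n - 5)*(n^2 - 6*n + 8) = (n - 5)*(n - 4)*(n - 2)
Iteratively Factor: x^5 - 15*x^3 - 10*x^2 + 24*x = (x + 2)*(x^4 - 2*x^3 - 11*x^2 + 12*x) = (x - 1)*(x + 2)*(x^3 - x^2 - 12*x) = x*(x - 1)*(x + 2)*(x^2 - x - 12) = x*(x - 1)*(x + 2)*(x + 3)*(x - 4)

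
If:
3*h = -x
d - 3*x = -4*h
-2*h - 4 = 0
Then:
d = 26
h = -2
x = 6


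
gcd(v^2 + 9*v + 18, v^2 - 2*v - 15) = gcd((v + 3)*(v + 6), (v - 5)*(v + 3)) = v + 3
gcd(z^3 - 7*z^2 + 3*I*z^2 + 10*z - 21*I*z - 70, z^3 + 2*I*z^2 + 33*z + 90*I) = z + 5*I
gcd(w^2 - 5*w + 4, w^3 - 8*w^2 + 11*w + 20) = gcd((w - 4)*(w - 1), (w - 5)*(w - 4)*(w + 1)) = w - 4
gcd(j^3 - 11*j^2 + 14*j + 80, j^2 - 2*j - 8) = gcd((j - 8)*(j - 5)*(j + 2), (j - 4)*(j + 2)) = j + 2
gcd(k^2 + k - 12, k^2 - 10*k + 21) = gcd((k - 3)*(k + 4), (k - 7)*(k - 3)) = k - 3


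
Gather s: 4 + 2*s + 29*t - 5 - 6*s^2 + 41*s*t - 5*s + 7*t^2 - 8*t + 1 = -6*s^2 + s*(41*t - 3) + 7*t^2 + 21*t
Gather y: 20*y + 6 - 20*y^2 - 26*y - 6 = -20*y^2 - 6*y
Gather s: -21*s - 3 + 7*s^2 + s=7*s^2 - 20*s - 3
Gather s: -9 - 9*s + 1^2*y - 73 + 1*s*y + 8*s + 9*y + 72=s*(y - 1) + 10*y - 10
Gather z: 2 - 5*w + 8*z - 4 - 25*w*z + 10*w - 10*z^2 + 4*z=5*w - 10*z^2 + z*(12 - 25*w) - 2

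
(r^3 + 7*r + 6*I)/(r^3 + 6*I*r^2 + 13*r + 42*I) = (r + I)/(r + 7*I)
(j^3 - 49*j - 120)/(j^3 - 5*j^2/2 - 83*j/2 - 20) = 2*(j + 3)/(2*j + 1)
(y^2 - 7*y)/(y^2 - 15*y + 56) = y/(y - 8)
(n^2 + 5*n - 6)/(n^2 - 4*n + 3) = (n + 6)/(n - 3)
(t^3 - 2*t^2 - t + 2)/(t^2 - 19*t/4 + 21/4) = 4*(t^3 - 2*t^2 - t + 2)/(4*t^2 - 19*t + 21)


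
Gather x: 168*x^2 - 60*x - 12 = 168*x^2 - 60*x - 12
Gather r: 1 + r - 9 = r - 8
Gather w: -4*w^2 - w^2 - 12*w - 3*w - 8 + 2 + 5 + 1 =-5*w^2 - 15*w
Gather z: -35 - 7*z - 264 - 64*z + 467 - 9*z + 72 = 240 - 80*z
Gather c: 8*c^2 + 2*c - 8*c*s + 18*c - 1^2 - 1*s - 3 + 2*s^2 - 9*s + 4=8*c^2 + c*(20 - 8*s) + 2*s^2 - 10*s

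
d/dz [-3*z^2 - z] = -6*z - 1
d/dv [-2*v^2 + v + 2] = 1 - 4*v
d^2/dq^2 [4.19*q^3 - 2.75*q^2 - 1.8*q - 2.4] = 25.14*q - 5.5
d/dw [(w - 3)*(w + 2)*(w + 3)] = 3*w^2 + 4*w - 9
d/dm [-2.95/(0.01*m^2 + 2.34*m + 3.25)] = (0.059*m + 6.903)/(0.01*m^2 + 2.34*m + 3.25)^2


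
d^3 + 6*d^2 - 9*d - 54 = (d - 3)*(d + 3)*(d + 6)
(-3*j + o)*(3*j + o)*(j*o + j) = -9*j^3*o - 9*j^3 + j*o^3 + j*o^2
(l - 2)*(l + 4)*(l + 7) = l^3 + 9*l^2 + 6*l - 56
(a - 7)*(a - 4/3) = a^2 - 25*a/3 + 28/3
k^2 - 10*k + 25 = (k - 5)^2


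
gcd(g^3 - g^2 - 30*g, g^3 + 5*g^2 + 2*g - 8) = 1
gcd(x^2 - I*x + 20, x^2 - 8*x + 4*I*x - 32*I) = x + 4*I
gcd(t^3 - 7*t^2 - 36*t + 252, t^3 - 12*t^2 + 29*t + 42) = t^2 - 13*t + 42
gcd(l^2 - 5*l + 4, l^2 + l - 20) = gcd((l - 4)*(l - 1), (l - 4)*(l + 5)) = l - 4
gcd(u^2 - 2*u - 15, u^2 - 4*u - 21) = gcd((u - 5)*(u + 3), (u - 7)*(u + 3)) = u + 3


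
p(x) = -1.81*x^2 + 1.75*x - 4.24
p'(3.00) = -9.11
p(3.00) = -15.28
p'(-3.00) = 12.61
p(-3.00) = -25.78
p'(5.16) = -16.93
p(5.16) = -43.40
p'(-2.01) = 9.03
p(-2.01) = -15.07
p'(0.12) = 1.32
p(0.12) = -4.06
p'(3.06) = -9.33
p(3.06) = -15.83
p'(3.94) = -12.51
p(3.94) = -25.44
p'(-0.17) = 2.37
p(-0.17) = -4.59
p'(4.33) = -13.92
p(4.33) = -30.60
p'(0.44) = 0.16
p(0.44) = -3.82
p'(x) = 1.75 - 3.62*x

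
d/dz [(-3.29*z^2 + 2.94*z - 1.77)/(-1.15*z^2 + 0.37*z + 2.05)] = (2.1637*z^2 - 17.56*z + 6.6819)/(1.3225*z^4 - 0.851*z^3 - 4.5781*z^2 + 1.517*z + 4.2025)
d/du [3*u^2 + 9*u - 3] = 6*u + 9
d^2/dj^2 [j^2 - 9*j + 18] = 2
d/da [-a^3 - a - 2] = -3*a^2 - 1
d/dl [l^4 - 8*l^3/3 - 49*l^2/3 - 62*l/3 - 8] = 4*l^3 - 8*l^2 - 98*l/3 - 62/3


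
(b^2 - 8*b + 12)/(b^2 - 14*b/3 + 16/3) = 3*(b - 6)/(3*b - 8)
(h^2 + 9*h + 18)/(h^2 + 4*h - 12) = (h + 3)/(h - 2)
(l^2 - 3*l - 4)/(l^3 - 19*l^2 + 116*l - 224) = (l + 1)/(l^2 - 15*l + 56)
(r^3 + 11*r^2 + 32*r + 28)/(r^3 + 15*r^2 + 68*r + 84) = (r + 2)/(r + 6)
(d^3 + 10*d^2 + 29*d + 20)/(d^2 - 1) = (d^2 + 9*d + 20)/(d - 1)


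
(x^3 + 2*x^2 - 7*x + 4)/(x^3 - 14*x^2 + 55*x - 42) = (x^2 + 3*x - 4)/(x^2 - 13*x + 42)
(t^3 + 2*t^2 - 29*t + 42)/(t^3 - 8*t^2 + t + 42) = (t^2 + 5*t - 14)/(t^2 - 5*t - 14)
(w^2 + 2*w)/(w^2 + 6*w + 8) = w/(w + 4)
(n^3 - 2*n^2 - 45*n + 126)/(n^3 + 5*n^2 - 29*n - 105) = (n^2 - 9*n + 18)/(n^2 - 2*n - 15)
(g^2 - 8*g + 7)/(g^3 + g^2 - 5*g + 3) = (g - 7)/(g^2 + 2*g - 3)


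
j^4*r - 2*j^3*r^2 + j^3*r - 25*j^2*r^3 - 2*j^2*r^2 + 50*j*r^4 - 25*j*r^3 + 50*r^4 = (j - 5*r)*(j - 2*r)*(j + 5*r)*(j*r + r)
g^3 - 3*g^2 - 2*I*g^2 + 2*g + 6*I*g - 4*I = (g - 2)*(g - 1)*(g - 2*I)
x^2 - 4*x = x*(x - 4)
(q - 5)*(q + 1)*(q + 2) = q^3 - 2*q^2 - 13*q - 10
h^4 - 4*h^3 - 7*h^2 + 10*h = h*(h - 5)*(h - 1)*(h + 2)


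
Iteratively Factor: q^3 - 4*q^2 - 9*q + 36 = (q - 3)*(q^2 - q - 12) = (q - 3)*(q + 3)*(q - 4)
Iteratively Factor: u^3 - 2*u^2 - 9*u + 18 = (u + 3)*(u^2 - 5*u + 6) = (u - 3)*(u + 3)*(u - 2)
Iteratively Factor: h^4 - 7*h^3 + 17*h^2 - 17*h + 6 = (h - 2)*(h^3 - 5*h^2 + 7*h - 3) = (h - 2)*(h - 1)*(h^2 - 4*h + 3) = (h - 2)*(h - 1)^2*(h - 3)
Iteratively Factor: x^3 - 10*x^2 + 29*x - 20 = (x - 5)*(x^2 - 5*x + 4) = (x - 5)*(x - 4)*(x - 1)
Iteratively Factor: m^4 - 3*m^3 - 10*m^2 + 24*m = (m - 4)*(m^3 + m^2 - 6*m) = m*(m - 4)*(m^2 + m - 6) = m*(m - 4)*(m + 3)*(m - 2)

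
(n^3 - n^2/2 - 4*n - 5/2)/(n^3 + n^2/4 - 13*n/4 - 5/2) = 2*(2*n^2 - 3*n - 5)/(4*n^2 - 3*n - 10)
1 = 1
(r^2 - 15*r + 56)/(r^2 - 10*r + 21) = (r - 8)/(r - 3)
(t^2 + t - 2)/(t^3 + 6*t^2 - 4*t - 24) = (t - 1)/(t^2 + 4*t - 12)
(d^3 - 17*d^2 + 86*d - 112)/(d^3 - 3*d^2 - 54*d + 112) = (d - 7)/(d + 7)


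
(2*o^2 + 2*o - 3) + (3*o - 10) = 2*o^2 + 5*o - 13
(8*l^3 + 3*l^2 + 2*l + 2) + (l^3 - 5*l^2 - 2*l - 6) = 9*l^3 - 2*l^2 - 4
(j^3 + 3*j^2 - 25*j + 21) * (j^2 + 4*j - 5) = j^5 + 7*j^4 - 18*j^3 - 94*j^2 + 209*j - 105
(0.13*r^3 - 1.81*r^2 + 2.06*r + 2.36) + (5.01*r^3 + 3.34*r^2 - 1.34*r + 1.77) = 5.14*r^3 + 1.53*r^2 + 0.72*r + 4.13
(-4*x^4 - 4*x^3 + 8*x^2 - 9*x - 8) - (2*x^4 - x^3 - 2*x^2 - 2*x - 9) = -6*x^4 - 3*x^3 + 10*x^2 - 7*x + 1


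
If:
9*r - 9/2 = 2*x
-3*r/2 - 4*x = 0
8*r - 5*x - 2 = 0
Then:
No Solution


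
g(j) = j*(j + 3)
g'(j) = 2*j + 3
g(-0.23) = -0.64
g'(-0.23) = 2.54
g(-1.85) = -2.13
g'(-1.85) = -0.70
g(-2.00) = -2.00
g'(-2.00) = -1.00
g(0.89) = 3.46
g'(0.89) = 4.78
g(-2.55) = -1.15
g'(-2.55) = -2.10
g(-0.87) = -1.85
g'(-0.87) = 1.26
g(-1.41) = -2.24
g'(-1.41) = 0.18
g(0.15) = 0.47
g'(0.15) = 3.30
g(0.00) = 0.00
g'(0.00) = 3.00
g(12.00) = 180.00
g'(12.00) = 27.00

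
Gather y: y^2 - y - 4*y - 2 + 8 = y^2 - 5*y + 6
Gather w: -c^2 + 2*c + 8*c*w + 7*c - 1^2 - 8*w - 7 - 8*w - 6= -c^2 + 9*c + w*(8*c - 16) - 14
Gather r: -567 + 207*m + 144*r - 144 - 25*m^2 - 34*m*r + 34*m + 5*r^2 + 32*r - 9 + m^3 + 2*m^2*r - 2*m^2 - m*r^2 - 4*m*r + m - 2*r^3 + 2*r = m^3 - 27*m^2 + 242*m - 2*r^3 + r^2*(5 - m) + r*(2*m^2 - 38*m + 178) - 720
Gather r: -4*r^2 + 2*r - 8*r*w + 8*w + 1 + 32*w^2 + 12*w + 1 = -4*r^2 + r*(2 - 8*w) + 32*w^2 + 20*w + 2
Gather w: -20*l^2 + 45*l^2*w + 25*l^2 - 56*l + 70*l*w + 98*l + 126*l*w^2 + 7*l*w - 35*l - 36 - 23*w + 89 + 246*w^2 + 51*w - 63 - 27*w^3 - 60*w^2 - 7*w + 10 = 5*l^2 + 7*l - 27*w^3 + w^2*(126*l + 186) + w*(45*l^2 + 77*l + 21)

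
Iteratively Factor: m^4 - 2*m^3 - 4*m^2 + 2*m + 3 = (m - 3)*(m^3 + m^2 - m - 1) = (m - 3)*(m - 1)*(m^2 + 2*m + 1) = (m - 3)*(m - 1)*(m + 1)*(m + 1)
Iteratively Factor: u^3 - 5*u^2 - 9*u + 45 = (u + 3)*(u^2 - 8*u + 15) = (u - 5)*(u + 3)*(u - 3)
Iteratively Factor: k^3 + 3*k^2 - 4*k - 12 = (k + 3)*(k^2 - 4) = (k + 2)*(k + 3)*(k - 2)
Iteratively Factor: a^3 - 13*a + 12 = (a - 1)*(a^2 + a - 12) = (a - 3)*(a - 1)*(a + 4)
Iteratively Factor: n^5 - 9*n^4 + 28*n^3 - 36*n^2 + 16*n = (n)*(n^4 - 9*n^3 + 28*n^2 - 36*n + 16) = n*(n - 4)*(n^3 - 5*n^2 + 8*n - 4) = n*(n - 4)*(n - 2)*(n^2 - 3*n + 2) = n*(n - 4)*(n - 2)*(n - 1)*(n - 2)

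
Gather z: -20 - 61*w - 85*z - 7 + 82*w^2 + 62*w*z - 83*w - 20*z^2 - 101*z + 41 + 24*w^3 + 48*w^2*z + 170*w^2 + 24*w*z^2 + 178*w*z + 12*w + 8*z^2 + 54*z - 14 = 24*w^3 + 252*w^2 - 132*w + z^2*(24*w - 12) + z*(48*w^2 + 240*w - 132)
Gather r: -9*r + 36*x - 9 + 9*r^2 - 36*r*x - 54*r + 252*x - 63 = 9*r^2 + r*(-36*x - 63) + 288*x - 72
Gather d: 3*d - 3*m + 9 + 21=3*d - 3*m + 30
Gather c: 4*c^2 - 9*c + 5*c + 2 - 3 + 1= 4*c^2 - 4*c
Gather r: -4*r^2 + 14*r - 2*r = -4*r^2 + 12*r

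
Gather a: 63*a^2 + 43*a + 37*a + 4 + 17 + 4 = 63*a^2 + 80*a + 25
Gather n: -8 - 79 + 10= -77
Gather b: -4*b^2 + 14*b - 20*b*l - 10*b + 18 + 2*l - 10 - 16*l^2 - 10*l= -4*b^2 + b*(4 - 20*l) - 16*l^2 - 8*l + 8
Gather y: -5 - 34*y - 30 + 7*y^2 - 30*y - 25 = 7*y^2 - 64*y - 60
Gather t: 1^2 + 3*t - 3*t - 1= 0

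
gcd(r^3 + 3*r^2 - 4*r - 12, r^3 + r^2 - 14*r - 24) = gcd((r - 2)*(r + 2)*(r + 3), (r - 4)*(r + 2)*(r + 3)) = r^2 + 5*r + 6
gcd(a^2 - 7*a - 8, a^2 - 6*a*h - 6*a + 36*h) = 1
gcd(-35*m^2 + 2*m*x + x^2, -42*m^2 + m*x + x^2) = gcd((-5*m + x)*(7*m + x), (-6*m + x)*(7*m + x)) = 7*m + x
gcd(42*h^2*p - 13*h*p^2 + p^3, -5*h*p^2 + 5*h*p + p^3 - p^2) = p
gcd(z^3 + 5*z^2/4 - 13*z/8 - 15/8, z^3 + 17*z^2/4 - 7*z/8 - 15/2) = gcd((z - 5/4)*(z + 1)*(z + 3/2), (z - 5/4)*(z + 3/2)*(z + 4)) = z^2 + z/4 - 15/8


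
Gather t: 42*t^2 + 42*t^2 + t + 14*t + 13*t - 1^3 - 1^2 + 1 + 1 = 84*t^2 + 28*t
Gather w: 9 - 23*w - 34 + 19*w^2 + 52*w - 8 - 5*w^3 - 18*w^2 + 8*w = -5*w^3 + w^2 + 37*w - 33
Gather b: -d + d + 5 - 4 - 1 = 0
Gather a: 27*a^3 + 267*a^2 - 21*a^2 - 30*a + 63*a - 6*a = 27*a^3 + 246*a^2 + 27*a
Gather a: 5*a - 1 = 5*a - 1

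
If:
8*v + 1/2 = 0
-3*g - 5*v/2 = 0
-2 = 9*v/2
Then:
No Solution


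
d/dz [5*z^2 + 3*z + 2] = 10*z + 3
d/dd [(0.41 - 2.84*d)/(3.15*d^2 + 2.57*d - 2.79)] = (8.946*d^2 - 2.583*d + 6.8699)/(9.9225*d^4 + 16.191*d^3 - 10.9721*d^2 - 14.3406*d + 7.7841)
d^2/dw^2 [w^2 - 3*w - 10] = 2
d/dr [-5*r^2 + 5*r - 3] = 5 - 10*r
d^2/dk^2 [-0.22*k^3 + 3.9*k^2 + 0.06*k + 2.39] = 7.8 - 1.32*k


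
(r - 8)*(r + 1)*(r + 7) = r^3 - 57*r - 56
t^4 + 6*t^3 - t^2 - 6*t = t*(t - 1)*(t + 1)*(t + 6)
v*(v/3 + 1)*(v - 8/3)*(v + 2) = v^4/3 + 7*v^3/9 - 22*v^2/9 - 16*v/3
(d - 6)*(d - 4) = d^2 - 10*d + 24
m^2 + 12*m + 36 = (m + 6)^2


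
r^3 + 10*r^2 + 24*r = r*(r + 4)*(r + 6)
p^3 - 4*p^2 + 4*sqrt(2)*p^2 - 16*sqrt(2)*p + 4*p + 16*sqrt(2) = (p - 2)^2*(p + 4*sqrt(2))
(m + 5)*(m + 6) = m^2 + 11*m + 30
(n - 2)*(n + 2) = n^2 - 4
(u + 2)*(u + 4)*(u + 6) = u^3 + 12*u^2 + 44*u + 48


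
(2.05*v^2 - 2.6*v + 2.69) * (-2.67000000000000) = -5.4735*v^2 + 6.942*v - 7.1823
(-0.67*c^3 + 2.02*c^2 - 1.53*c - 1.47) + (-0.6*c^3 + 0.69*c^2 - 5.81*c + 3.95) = -1.27*c^3 + 2.71*c^2 - 7.34*c + 2.48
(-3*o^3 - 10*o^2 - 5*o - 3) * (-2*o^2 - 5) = 6*o^5 + 20*o^4 + 25*o^3 + 56*o^2 + 25*o + 15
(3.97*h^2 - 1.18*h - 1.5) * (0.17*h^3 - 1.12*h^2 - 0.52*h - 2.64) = 0.6749*h^5 - 4.647*h^4 - 0.9978*h^3 - 8.1872*h^2 + 3.8952*h + 3.96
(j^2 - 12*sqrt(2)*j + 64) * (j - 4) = j^3 - 12*sqrt(2)*j^2 - 4*j^2 + 64*j + 48*sqrt(2)*j - 256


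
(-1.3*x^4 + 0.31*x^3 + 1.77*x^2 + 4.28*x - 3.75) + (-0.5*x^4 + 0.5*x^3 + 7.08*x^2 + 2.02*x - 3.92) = -1.8*x^4 + 0.81*x^3 + 8.85*x^2 + 6.3*x - 7.67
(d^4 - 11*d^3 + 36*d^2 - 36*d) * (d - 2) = d^5 - 13*d^4 + 58*d^3 - 108*d^2 + 72*d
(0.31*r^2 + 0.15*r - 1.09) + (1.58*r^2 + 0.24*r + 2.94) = 1.89*r^2 + 0.39*r + 1.85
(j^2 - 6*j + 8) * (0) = 0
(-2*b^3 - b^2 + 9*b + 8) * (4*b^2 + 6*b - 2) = -8*b^5 - 16*b^4 + 34*b^3 + 88*b^2 + 30*b - 16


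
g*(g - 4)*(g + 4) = g^3 - 16*g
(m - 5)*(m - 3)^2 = m^3 - 11*m^2 + 39*m - 45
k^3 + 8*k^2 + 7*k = k*(k + 1)*(k + 7)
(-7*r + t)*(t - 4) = -7*r*t + 28*r + t^2 - 4*t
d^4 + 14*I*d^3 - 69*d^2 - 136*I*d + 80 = (d + I)*(d + 4*I)^2*(d + 5*I)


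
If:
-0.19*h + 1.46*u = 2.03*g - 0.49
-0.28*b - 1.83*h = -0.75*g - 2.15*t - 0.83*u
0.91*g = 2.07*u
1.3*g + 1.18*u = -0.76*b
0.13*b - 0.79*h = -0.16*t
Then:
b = -0.93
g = 0.39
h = -0.26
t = -0.55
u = 0.17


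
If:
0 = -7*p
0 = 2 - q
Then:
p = 0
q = 2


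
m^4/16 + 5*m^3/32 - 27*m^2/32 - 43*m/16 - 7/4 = (m/4 + 1/4)*(m/4 + 1/2)*(m - 4)*(m + 7/2)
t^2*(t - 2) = t^3 - 2*t^2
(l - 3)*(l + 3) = l^2 - 9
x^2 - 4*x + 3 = (x - 3)*(x - 1)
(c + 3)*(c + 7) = c^2 + 10*c + 21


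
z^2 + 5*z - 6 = (z - 1)*(z + 6)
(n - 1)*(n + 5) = n^2 + 4*n - 5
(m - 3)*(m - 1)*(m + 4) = m^3 - 13*m + 12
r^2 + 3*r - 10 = (r - 2)*(r + 5)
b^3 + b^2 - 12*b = b*(b - 3)*(b + 4)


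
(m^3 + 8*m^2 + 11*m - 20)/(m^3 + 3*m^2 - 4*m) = (m + 5)/m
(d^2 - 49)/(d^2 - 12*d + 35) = (d + 7)/(d - 5)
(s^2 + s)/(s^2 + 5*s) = (s + 1)/(s + 5)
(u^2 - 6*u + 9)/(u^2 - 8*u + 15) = (u - 3)/(u - 5)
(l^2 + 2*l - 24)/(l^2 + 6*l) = (l - 4)/l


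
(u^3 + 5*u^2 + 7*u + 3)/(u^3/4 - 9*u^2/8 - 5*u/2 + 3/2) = 8*(u^3 + 5*u^2 + 7*u + 3)/(2*u^3 - 9*u^2 - 20*u + 12)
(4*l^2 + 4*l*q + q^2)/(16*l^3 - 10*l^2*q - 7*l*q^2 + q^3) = (2*l + q)/(8*l^2 - 9*l*q + q^2)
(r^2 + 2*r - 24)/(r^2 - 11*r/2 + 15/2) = 2*(r^2 + 2*r - 24)/(2*r^2 - 11*r + 15)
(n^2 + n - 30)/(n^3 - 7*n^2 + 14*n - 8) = (n^2 + n - 30)/(n^3 - 7*n^2 + 14*n - 8)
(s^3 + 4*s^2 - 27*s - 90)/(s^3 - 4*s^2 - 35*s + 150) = (s + 3)/(s - 5)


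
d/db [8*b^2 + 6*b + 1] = 16*b + 6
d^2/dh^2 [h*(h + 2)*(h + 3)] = 6*h + 10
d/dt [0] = 0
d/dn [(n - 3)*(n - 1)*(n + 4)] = 3*n^2 - 13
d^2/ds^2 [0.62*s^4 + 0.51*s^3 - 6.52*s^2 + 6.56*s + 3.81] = 7.44*s^2 + 3.06*s - 13.04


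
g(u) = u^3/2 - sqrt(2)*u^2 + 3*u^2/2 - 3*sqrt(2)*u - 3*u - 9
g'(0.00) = -7.24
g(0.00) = -9.00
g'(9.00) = 115.80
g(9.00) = 297.26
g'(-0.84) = -6.33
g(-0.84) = -3.15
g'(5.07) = 32.18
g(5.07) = 21.65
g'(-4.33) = 20.14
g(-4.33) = -16.62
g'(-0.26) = -7.19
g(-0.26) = -7.12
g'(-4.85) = 27.21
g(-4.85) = -28.90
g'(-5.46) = 36.54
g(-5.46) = -48.28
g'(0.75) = -6.27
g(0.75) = -14.17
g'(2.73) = 4.41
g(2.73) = -17.96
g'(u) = 3*u^2/2 - 2*sqrt(2)*u + 3*u - 3*sqrt(2) - 3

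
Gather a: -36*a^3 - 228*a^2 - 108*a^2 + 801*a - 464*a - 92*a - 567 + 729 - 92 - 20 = -36*a^3 - 336*a^2 + 245*a + 50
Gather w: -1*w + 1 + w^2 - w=w^2 - 2*w + 1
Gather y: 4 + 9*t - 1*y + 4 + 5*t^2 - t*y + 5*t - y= 5*t^2 + 14*t + y*(-t - 2) + 8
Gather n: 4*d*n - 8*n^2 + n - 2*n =-8*n^2 + n*(4*d - 1)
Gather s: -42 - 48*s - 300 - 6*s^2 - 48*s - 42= -6*s^2 - 96*s - 384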